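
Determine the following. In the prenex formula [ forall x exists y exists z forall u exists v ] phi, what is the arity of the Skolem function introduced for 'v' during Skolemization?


Quantifier prefix: forall x exists y exists z forall u exists v
'v' is existentially quantified at position 5.
Universal variables preceding it: x, u
Skolem function arity = 2

2


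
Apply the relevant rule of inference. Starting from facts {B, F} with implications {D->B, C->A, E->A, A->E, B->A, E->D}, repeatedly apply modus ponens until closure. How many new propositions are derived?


Initial facts: {B, F}
Apply modus ponens to closure:
  B and B->A  =>  A
  A and A->E  =>  E
  E and E->D  =>  D
Final known: {A, B, D, E, F}
New propositions: {A, D, E}
Count = 3

3


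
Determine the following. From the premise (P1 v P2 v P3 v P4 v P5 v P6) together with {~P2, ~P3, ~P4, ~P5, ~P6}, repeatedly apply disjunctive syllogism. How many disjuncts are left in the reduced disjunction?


Original disjuncts (6): P1, P2, P3, P4, P5, P6
Negated (eliminate): ~P2, ~P3, ~P4, ~P5, ~P6
Remaining disjuncts: P1
Count = 6 - 5 = 1

1


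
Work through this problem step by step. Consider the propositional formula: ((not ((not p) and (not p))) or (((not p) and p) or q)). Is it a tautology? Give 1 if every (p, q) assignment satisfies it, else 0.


Check all 4 assignments:
p=0, q=0: 0
p=0, q=1: 1
p=1, q=0: 1
p=1, q=1: 1
Satisfying count = 3/4.
Tautology iff count = 4: no.

0


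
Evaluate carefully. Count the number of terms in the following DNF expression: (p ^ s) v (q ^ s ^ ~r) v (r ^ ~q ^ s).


A DNF formula is a disjunction of terms (conjunctions).
Terms are separated by v.
Counting the disjuncts: 3 terms.

3


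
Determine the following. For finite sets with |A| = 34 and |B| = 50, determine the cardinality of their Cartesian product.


The Cartesian product A x B contains all ordered pairs (a, b).
|A x B| = |A| * |B| = 34 * 50 = 1700

1700


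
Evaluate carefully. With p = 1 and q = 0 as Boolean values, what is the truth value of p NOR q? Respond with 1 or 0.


p = 1, q = 0
Operation: p NOR q
Evaluate: 1 NOR 0 = 0

0


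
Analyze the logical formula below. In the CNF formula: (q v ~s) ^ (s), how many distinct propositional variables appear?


Identify each variable that appears in the formula.
Variables found: q, s
Count = 2

2


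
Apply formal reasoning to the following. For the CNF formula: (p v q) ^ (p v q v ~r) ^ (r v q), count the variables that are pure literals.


Check each variable for pure literal status:
p: pure positive
q: pure positive
r: mixed (not pure)
Pure literal count = 2

2


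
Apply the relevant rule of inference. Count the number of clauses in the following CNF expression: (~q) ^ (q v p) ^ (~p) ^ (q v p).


A CNF formula is a conjunction of clauses.
Clauses are separated by ^.
Counting the conjuncts: 4 clauses.

4


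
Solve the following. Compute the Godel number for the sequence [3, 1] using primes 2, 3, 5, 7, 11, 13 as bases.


Encode each element as an exponent of the corresponding prime:
  2^3 = 8
  3^1 = 3
Product = 8 * 3 = 24

24


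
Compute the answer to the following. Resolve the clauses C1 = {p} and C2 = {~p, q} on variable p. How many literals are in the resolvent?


Remove p from C1 and ~p from C2.
C1 remainder: {}
C2 remainder: {q}
Union (resolvent): {q}
Resolvent has 1 literal(s).

1


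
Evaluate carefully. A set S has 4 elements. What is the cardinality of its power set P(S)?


The power set of a set with n elements has 2^n elements.
|P(S)| = 2^4 = 16

16


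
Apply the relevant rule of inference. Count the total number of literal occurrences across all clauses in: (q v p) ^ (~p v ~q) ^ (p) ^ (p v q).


Counting literals in each clause:
Clause 1: 2 literal(s)
Clause 2: 2 literal(s)
Clause 3: 1 literal(s)
Clause 4: 2 literal(s)
Total = 7

7


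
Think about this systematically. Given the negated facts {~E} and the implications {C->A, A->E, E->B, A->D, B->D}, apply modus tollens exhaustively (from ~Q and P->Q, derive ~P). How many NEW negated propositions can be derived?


Initial negated facts: {~E}
Apply modus tollens to closure:
  ~E and A->E  =>  ~A
  ~A and C->A  =>  ~C
Final negated: {~A, ~C, ~E}
New negations: {~A, ~C}
Count = 2

2


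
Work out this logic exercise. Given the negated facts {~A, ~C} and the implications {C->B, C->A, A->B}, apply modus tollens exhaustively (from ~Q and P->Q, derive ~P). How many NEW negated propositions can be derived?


Initial negated facts: {~A, ~C}
Apply modus tollens to closure:
  (no implication fires)
Final negated: {~A, ~C}
New negations: {(none)}
Count = 0

0


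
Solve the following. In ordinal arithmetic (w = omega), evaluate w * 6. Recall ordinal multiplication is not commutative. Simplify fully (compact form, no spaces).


Compute w * 6.
Ordinal * is associative and left-distributive over +, but NOT commutative; for finite n>1, n*w = w but w*n stays w*n.
w * 6 means 6 copies of w concatenated: w*6.
Result = w*6

w*6


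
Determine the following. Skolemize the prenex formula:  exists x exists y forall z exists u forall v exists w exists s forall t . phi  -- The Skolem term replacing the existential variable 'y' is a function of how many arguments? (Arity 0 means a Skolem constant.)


Quantifier prefix: exists x exists y forall z exists u forall v exists w exists s forall t
'y' is existentially quantified at position 2.
No universal quantifiers precede it.
Skolem function arity = 0 (a Skolem constant)

0


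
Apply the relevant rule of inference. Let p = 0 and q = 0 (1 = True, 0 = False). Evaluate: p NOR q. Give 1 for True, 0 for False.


p = 0, q = 0
Operation: p NOR q
Evaluate: 0 NOR 0 = 1

1


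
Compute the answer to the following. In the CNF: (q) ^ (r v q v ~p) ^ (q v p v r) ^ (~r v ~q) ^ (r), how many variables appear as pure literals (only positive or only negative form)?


Check each variable for pure literal status:
p: mixed (not pure)
q: mixed (not pure)
r: mixed (not pure)
Pure literal count = 0

0


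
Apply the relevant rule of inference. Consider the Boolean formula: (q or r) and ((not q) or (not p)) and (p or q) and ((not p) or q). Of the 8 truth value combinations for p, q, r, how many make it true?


Evaluate all 8 assignments for p, q, r:
p=0, q=0, r=0: 0
p=0, q=0, r=1: 0
p=0, q=1, r=0: 1
p=0, q=1, r=1: 1
p=1, q=0, r=0: 0
p=1, q=0, r=1: 0
p=1, q=1, r=0: 0
p=1, q=1, r=1: 0
Satisfying count = 2

2


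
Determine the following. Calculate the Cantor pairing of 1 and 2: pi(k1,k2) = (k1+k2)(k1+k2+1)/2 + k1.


k1 + k2 = 3
(k1+k2)(k1+k2+1)/2 = 3 * 4 / 2 = 6
pi = 6 + 1 = 7

7


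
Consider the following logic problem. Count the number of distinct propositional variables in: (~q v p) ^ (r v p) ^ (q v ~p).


Identify each variable that appears in the formula.
Variables found: p, q, r
Count = 3

3


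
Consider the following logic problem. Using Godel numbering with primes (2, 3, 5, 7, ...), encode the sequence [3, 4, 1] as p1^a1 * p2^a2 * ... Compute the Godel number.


Encode each element as an exponent of the corresponding prime:
  2^3 = 8
  3^4 = 81
  5^1 = 5
Product = 8 * 81 * 5 = 3240

3240


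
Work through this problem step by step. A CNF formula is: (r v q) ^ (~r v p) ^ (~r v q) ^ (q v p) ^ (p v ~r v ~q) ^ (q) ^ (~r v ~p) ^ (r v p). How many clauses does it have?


A CNF formula is a conjunction of clauses.
Clauses are separated by ^.
Counting the conjuncts: 8 clauses.

8


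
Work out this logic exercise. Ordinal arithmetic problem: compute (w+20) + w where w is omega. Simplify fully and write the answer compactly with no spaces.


Compute (w+20) + w.
Ordinal + is associative but NOT commutative; for finite n>0, n + w = w but w + n stays w+n.
(w+20) + w = w + (20+w) = w + w = w*2 (the finite tail 20 is absorbed by the right w).
Result = w*2

w*2


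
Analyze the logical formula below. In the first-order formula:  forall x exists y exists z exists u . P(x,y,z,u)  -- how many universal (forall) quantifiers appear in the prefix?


Quantifier prefix: forall x exists y exists z exists u
Mark each quantifier type:
  U E E E
Universal count = 1, Existential count = 3
Asked for universal (forall) quantifiers: 1

1


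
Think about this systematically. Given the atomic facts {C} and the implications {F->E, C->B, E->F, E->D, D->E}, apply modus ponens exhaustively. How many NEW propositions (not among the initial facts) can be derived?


Initial facts: {C}
Apply modus ponens to closure:
  C and C->B  =>  B
Final known: {B, C}
New propositions: {B}
Count = 1

1


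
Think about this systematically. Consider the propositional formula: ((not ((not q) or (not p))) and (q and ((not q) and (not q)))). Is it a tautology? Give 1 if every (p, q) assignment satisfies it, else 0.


Check all 4 assignments:
p=0, q=0: 0
p=0, q=1: 0
p=1, q=0: 0
p=1, q=1: 0
Satisfying count = 0/4.
Tautology iff count = 4: no.

0


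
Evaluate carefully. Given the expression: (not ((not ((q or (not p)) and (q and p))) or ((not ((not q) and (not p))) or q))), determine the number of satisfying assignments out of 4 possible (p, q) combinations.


Check all 4 assignments:
p=0, q=0: 0
p=0, q=1: 0
p=1, q=0: 0
p=1, q=1: 0
Count of True = 0

0


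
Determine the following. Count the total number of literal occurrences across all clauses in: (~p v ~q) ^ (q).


Counting literals in each clause:
Clause 1: 2 literal(s)
Clause 2: 1 literal(s)
Total = 3

3


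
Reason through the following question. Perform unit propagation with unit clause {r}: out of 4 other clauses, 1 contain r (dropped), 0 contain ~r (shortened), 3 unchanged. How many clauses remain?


Satisfied (removed): 1
Shortened (remain): 0
Unchanged (remain): 3
Remaining = 0 + 3 = 3

3


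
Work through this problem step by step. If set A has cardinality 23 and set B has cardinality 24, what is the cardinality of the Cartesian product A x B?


The Cartesian product A x B contains all ordered pairs (a, b).
|A x B| = |A| * |B| = 23 * 24 = 552

552


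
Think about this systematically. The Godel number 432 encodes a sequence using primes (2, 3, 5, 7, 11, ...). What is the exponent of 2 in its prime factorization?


Factorize 432 by dividing by 2 repeatedly.
Division steps: 2 divides 432 exactly 4 time(s).
Exponent of 2 = 4

4


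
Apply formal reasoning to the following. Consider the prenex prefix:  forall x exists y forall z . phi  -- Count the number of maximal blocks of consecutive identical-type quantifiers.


Quantifier-type sequence: A E A  (A=forall, E=exists)
Group into maximal same-type runs:
  Ax1 | Ex1 | Ax1
Number of blocks = 3

3


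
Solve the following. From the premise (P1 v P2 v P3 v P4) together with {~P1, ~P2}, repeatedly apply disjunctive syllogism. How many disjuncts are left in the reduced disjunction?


Original disjuncts (4): P1, P2, P3, P4
Negated (eliminate): ~P1, ~P2
Remaining disjuncts: P3, P4
Count = 4 - 2 = 2

2


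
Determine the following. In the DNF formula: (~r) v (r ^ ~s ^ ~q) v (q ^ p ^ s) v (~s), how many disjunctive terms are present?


A DNF formula is a disjunction of terms (conjunctions).
Terms are separated by v.
Counting the disjuncts: 4 terms.

4


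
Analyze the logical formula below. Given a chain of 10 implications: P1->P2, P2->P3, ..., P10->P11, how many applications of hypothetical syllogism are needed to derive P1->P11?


With 10 implications in a chain connecting 11 propositions:
P1->P2, P2->P3, ..., P10->P11
Steps needed = (number of implications) - 1 = 10 - 1 = 9

9


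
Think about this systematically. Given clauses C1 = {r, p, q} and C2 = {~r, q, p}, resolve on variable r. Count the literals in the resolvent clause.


Remove r from C1 and ~r from C2.
C1 remainder: {p, q}
C2 remainder: {q, p}
Union (resolvent): {p, q}
Resolvent has 2 literal(s).

2


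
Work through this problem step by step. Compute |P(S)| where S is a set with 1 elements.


The power set of a set with n elements has 2^n elements.
|P(S)| = 2^1 = 2

2


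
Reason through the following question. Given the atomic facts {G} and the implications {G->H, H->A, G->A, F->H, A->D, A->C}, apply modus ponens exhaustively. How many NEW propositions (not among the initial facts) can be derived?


Initial facts: {G}
Apply modus ponens to closure:
  G and G->H  =>  H
  H and H->A  =>  A
  A and A->D  =>  D
  A and A->C  =>  C
Final known: {A, C, D, G, H}
New propositions: {A, C, D, H}
Count = 4

4


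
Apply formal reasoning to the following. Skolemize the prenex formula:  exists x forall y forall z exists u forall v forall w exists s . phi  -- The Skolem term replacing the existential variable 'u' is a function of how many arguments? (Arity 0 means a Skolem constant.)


Quantifier prefix: exists x forall y forall z exists u forall v forall w exists s
'u' is existentially quantified at position 4.
Universal variables preceding it: y, z
Skolem function arity = 2

2


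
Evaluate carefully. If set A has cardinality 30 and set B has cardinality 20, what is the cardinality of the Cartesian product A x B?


The Cartesian product A x B contains all ordered pairs (a, b).
|A x B| = |A| * |B| = 30 * 20 = 600

600


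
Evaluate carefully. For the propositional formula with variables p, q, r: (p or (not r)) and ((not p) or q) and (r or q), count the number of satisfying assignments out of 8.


Evaluate all 8 assignments for p, q, r:
p=0, q=0, r=0: 0
p=0, q=0, r=1: 0
p=0, q=1, r=0: 1
p=0, q=1, r=1: 0
p=1, q=0, r=0: 0
p=1, q=0, r=1: 0
p=1, q=1, r=0: 1
p=1, q=1, r=1: 1
Satisfying count = 3

3


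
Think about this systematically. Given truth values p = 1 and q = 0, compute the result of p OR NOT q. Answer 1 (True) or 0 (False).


p = 1, q = 0
Operation: p OR NOT q
Evaluate: 1 OR NOT 0 = 1

1


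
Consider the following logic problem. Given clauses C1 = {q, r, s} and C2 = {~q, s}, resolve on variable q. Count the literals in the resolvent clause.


Remove q from C1 and ~q from C2.
C1 remainder: {r, s}
C2 remainder: {s}
Union (resolvent): {r, s}
Resolvent has 2 literal(s).

2


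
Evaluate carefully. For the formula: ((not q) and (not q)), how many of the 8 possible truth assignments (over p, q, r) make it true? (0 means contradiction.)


Check all 8 assignments:
p=0, q=0, r=0: 1
p=0, q=0, r=1: 1
p=0, q=1, r=0: 0
p=0, q=1, r=1: 0
p=1, q=0, r=0: 1
p=1, q=0, r=1: 1
p=1, q=1, r=0: 0
p=1, q=1, r=1: 0
Count of True = 4

4


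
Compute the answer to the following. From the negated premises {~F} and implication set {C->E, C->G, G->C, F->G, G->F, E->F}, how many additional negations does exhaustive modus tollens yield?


Initial negated facts: {~F}
Apply modus tollens to closure:
  ~F and G->F  =>  ~G
  ~F and E->F  =>  ~E
  ~E and C->E  =>  ~C
Final negated: {~C, ~E, ~F, ~G}
New negations: {~C, ~E, ~G}
Count = 3

3


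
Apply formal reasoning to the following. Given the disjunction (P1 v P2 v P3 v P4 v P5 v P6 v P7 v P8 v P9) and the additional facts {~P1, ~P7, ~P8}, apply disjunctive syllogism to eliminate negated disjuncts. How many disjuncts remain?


Original disjuncts (9): P1, P2, P3, P4, P5, P6, P7, P8, P9
Negated (eliminate): ~P1, ~P7, ~P8
Remaining disjuncts: P2, P3, P4, P5, P6, P9
Count = 9 - 3 = 6

6


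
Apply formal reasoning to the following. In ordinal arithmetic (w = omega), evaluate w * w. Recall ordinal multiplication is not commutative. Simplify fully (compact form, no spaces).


Compute w * w.
Ordinal * is associative and left-distributive over +, but NOT commutative; for finite n>1, n*w = w but w*n stays w*n.
w * w = w^2 by definition.
Result = w^2

w^2


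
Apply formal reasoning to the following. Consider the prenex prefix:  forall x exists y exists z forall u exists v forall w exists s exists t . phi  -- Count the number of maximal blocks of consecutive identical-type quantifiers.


Quantifier-type sequence: A E E A E A E E  (A=forall, E=exists)
Group into maximal same-type runs:
  Ax1 | Ex2 | Ax1 | Ex1 | Ax1 | Ex2
Number of blocks = 6

6


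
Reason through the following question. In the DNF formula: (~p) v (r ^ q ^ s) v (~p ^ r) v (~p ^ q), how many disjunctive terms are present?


A DNF formula is a disjunction of terms (conjunctions).
Terms are separated by v.
Counting the disjuncts: 4 terms.

4


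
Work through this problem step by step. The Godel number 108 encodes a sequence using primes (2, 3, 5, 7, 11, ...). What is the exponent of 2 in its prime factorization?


Factorize 108 by dividing by 2 repeatedly.
Division steps: 2 divides 108 exactly 2 time(s).
Exponent of 2 = 2

2


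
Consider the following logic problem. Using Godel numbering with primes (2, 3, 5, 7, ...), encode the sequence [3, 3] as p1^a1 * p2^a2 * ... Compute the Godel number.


Encode each element as an exponent of the corresponding prime:
  2^3 = 8
  3^3 = 27
Product = 8 * 27 = 216

216


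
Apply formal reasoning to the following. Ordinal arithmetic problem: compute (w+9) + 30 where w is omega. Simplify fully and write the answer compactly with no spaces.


Compute (w+9) + 30.
Ordinal + is associative but NOT commutative; for finite n>0, n + w = w but w + n stays w+n.
By associativity: (w+9) + 30 = w + (9+30) = w+39.
Result = w+39

w+39


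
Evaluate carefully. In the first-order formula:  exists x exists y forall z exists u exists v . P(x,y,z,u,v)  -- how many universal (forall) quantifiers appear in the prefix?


Quantifier prefix: exists x exists y forall z exists u exists v
Mark each quantifier type:
  E E U E E
Universal count = 1, Existential count = 4
Asked for universal (forall) quantifiers: 1

1


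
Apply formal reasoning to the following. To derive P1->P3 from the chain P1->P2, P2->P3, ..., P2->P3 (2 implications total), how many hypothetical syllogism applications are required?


With 2 implications in a chain connecting 3 propositions:
P1->P2, P2->P3, ..., P2->P3
Steps needed = (number of implications) - 1 = 2 - 1 = 1

1


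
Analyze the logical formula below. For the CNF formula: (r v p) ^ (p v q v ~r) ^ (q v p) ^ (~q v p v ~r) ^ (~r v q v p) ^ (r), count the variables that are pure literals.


Check each variable for pure literal status:
p: pure positive
q: mixed (not pure)
r: mixed (not pure)
Pure literal count = 1

1


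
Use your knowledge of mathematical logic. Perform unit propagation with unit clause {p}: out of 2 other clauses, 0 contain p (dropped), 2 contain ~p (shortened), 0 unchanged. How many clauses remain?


Satisfied (removed): 0
Shortened (remain): 2
Unchanged (remain): 0
Remaining = 2 + 0 = 2

2


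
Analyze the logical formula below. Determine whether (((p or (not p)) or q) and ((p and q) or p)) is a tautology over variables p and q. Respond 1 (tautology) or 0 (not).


Check all 4 assignments:
p=0, q=0: 0
p=0, q=1: 0
p=1, q=0: 1
p=1, q=1: 1
Satisfying count = 2/4.
Tautology iff count = 4: no.

0


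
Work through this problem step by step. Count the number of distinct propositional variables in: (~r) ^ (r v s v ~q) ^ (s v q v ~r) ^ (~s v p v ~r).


Identify each variable that appears in the formula.
Variables found: p, q, r, s
Count = 4

4


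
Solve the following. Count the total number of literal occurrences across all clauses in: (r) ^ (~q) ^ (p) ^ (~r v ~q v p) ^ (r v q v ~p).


Counting literals in each clause:
Clause 1: 1 literal(s)
Clause 2: 1 literal(s)
Clause 3: 1 literal(s)
Clause 4: 3 literal(s)
Clause 5: 3 literal(s)
Total = 9

9


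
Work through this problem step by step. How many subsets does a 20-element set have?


The power set of a set with n elements has 2^n elements.
|P(S)| = 2^20 = 1048576

1048576


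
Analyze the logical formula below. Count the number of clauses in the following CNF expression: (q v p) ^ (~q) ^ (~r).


A CNF formula is a conjunction of clauses.
Clauses are separated by ^.
Counting the conjuncts: 3 clauses.

3


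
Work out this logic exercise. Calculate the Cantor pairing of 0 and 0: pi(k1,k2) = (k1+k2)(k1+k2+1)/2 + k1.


k1 + k2 = 0
(k1+k2)(k1+k2+1)/2 = 0 * 1 / 2 = 0
pi = 0 + 0 = 0

0


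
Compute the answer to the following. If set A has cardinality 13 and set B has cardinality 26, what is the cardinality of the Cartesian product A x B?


The Cartesian product A x B contains all ordered pairs (a, b).
|A x B| = |A| * |B| = 13 * 26 = 338

338


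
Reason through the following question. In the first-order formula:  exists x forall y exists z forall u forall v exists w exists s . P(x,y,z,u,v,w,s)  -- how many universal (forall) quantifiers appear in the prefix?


Quantifier prefix: exists x forall y exists z forall u forall v exists w exists s
Mark each quantifier type:
  E U E U U E E
Universal count = 3, Existential count = 4
Asked for universal (forall) quantifiers: 3

3


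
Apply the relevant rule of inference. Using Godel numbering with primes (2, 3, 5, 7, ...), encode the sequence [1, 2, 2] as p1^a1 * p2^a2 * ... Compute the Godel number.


Encode each element as an exponent of the corresponding prime:
  2^1 = 2
  3^2 = 9
  5^2 = 25
Product = 2 * 9 * 25 = 450

450


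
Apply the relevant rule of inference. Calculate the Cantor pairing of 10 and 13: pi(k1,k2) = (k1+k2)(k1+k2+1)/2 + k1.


k1 + k2 = 23
(k1+k2)(k1+k2+1)/2 = 23 * 24 / 2 = 276
pi = 276 + 10 = 286

286


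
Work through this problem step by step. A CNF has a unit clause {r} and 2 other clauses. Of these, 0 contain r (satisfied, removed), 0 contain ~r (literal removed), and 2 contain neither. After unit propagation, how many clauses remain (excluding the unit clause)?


Satisfied (removed): 0
Shortened (remain): 0
Unchanged (remain): 2
Remaining = 0 + 2 = 2

2


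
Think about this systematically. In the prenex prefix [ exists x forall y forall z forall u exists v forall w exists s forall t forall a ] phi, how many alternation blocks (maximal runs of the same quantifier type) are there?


Quantifier-type sequence: E A A A E A E A A  (A=forall, E=exists)
Group into maximal same-type runs:
  Ex1 | Ax3 | Ex1 | Ax1 | Ex1 | Ax2
Number of blocks = 6

6


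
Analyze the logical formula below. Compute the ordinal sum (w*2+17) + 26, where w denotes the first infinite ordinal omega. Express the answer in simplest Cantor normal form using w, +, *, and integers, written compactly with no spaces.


Compute (w*2+17) + 26.
Ordinal + is associative but NOT commutative; for finite n>0, n + w = w but w + n stays w+n.
By associativity: (w*2+17) + 26 = w*2 + (17+26) = w*2+43.
Result = w*2+43

w*2+43


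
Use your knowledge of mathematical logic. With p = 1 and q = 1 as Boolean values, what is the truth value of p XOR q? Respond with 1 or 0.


p = 1, q = 1
Operation: p XOR q
Evaluate: 1 XOR 1 = 0

0


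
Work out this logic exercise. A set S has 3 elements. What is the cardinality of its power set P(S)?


The power set of a set with n elements has 2^n elements.
|P(S)| = 2^3 = 8

8


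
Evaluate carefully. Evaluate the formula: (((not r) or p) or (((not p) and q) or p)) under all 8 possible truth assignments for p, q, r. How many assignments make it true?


Check all 8 assignments:
p=0, q=0, r=0: 1
p=0, q=0, r=1: 0
p=0, q=1, r=0: 1
p=0, q=1, r=1: 1
p=1, q=0, r=0: 1
p=1, q=0, r=1: 1
p=1, q=1, r=0: 1
p=1, q=1, r=1: 1
Count of True = 7

7


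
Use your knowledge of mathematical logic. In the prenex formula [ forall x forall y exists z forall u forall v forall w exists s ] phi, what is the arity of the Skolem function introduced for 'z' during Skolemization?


Quantifier prefix: forall x forall y exists z forall u forall v forall w exists s
'z' is existentially quantified at position 3.
Universal variables preceding it: x, y
Skolem function arity = 2

2


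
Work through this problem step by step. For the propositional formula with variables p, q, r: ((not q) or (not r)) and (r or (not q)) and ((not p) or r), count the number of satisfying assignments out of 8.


Evaluate all 8 assignments for p, q, r:
p=0, q=0, r=0: 1
p=0, q=0, r=1: 1
p=0, q=1, r=0: 0
p=0, q=1, r=1: 0
p=1, q=0, r=0: 0
p=1, q=0, r=1: 1
p=1, q=1, r=0: 0
p=1, q=1, r=1: 0
Satisfying count = 3

3


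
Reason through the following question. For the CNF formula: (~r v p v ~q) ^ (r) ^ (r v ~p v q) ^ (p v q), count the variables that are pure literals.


Check each variable for pure literal status:
p: mixed (not pure)
q: mixed (not pure)
r: mixed (not pure)
Pure literal count = 0

0


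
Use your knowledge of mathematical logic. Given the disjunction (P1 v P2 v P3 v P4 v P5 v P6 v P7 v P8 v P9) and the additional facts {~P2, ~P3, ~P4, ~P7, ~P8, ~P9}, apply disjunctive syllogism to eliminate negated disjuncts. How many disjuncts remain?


Original disjuncts (9): P1, P2, P3, P4, P5, P6, P7, P8, P9
Negated (eliminate): ~P2, ~P3, ~P4, ~P7, ~P8, ~P9
Remaining disjuncts: P1, P5, P6
Count = 9 - 6 = 3

3


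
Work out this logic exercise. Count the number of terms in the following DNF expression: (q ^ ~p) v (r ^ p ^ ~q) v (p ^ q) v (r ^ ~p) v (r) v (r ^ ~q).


A DNF formula is a disjunction of terms (conjunctions).
Terms are separated by v.
Counting the disjuncts: 6 terms.

6


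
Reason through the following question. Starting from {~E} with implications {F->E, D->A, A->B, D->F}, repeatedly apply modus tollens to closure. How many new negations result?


Initial negated facts: {~E}
Apply modus tollens to closure:
  ~E and F->E  =>  ~F
  ~F and D->F  =>  ~D
Final negated: {~D, ~E, ~F}
New negations: {~D, ~F}
Count = 2

2


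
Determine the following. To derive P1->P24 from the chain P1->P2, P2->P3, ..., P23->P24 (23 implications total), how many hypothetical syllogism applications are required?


With 23 implications in a chain connecting 24 propositions:
P1->P2, P2->P3, ..., P23->P24
Steps needed = (number of implications) - 1 = 23 - 1 = 22

22


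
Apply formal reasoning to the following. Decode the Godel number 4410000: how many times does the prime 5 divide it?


Factorize 4410000 by dividing by 5 repeatedly.
Division steps: 5 divides 4410000 exactly 4 time(s).
Exponent of 5 = 4

4


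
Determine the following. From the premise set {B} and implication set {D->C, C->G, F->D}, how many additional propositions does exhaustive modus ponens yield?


Initial facts: {B}
Apply modus ponens to closure:
  (no implication fires)
Final known: {B}
New propositions: {(none)}
Count = 0

0


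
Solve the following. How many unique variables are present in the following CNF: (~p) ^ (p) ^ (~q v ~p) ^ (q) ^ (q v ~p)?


Identify each variable that appears in the formula.
Variables found: p, q
Count = 2

2


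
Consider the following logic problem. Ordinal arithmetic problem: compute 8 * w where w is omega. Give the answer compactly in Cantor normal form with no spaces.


Compute 8 * w.
Ordinal * is associative and left-distributive over +, but NOT commutative; for finite n>1, n*w = w but w*n stays w*n.
For finite n>0, n * w = sup{n*k : k<w} = w. So 8 * w = w.
Result = w

w


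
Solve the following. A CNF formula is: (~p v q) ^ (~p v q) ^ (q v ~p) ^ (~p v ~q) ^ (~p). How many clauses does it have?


A CNF formula is a conjunction of clauses.
Clauses are separated by ^.
Counting the conjuncts: 5 clauses.

5


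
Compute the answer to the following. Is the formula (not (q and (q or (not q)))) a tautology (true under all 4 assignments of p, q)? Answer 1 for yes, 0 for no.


Check all 4 assignments:
p=0, q=0: 1
p=0, q=1: 0
p=1, q=0: 1
p=1, q=1: 0
Satisfying count = 2/4.
Tautology iff count = 4: no.

0


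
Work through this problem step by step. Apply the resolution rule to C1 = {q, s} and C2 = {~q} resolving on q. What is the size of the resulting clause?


Remove q from C1 and ~q from C2.
C1 remainder: {s}
C2 remainder: {}
Union (resolvent): {s}
Resolvent has 1 literal(s).

1


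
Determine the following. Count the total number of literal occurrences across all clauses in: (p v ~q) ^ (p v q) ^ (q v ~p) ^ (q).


Counting literals in each clause:
Clause 1: 2 literal(s)
Clause 2: 2 literal(s)
Clause 3: 2 literal(s)
Clause 4: 1 literal(s)
Total = 7

7


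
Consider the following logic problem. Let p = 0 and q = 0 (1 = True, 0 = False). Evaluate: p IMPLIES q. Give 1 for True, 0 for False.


p = 0, q = 0
Operation: p IMPLIES q
Evaluate: 0 IMPLIES 0 = 1

1


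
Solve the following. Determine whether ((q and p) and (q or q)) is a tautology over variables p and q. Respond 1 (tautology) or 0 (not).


Check all 4 assignments:
p=0, q=0: 0
p=0, q=1: 0
p=1, q=0: 0
p=1, q=1: 1
Satisfying count = 1/4.
Tautology iff count = 4: no.

0


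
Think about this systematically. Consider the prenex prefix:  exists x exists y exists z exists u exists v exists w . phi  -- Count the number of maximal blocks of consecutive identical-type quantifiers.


Quantifier-type sequence: E E E E E E  (A=forall, E=exists)
Group into maximal same-type runs:
  Ex6
Number of blocks = 1

1


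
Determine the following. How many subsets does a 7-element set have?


The power set of a set with n elements has 2^n elements.
|P(S)| = 2^7 = 128

128


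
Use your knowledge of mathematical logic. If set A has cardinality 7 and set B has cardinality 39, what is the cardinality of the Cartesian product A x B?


The Cartesian product A x B contains all ordered pairs (a, b).
|A x B| = |A| * |B| = 7 * 39 = 273

273


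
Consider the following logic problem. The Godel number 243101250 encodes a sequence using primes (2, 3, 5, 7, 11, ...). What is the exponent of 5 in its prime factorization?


Factorize 243101250 by dividing by 5 repeatedly.
Division steps: 5 divides 243101250 exactly 4 time(s).
Exponent of 5 = 4

4


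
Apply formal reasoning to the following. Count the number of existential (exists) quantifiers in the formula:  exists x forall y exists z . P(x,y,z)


Quantifier prefix: exists x forall y exists z
Mark each quantifier type:
  E U E
Universal count = 1, Existential count = 2
Asked for existential (exists) quantifiers: 2

2


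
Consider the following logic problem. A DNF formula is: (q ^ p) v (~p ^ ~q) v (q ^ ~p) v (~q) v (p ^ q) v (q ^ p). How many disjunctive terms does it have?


A DNF formula is a disjunction of terms (conjunctions).
Terms are separated by v.
Counting the disjuncts: 6 terms.

6


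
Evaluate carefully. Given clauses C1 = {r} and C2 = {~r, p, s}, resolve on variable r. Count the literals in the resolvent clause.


Remove r from C1 and ~r from C2.
C1 remainder: {}
C2 remainder: {p, s}
Union (resolvent): {p, s}
Resolvent has 2 literal(s).

2


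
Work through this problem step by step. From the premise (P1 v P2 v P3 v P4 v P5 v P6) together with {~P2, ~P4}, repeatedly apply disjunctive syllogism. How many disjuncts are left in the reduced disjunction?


Original disjuncts (6): P1, P2, P3, P4, P5, P6
Negated (eliminate): ~P2, ~P4
Remaining disjuncts: P1, P3, P5, P6
Count = 6 - 2 = 4

4


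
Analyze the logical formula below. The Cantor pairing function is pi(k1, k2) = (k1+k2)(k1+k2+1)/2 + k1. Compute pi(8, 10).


k1 + k2 = 18
(k1+k2)(k1+k2+1)/2 = 18 * 19 / 2 = 171
pi = 171 + 8 = 179

179


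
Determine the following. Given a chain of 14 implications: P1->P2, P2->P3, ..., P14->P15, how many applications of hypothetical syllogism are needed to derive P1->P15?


With 14 implications in a chain connecting 15 propositions:
P1->P2, P2->P3, ..., P14->P15
Steps needed = (number of implications) - 1 = 14 - 1 = 13

13


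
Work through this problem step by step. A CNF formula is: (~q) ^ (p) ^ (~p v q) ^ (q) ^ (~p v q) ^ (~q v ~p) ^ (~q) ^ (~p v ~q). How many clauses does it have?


A CNF formula is a conjunction of clauses.
Clauses are separated by ^.
Counting the conjuncts: 8 clauses.

8


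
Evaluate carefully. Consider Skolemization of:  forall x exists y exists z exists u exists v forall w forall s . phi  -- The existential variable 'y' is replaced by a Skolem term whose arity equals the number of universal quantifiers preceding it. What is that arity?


Quantifier prefix: forall x exists y exists z exists u exists v forall w forall s
'y' is existentially quantified at position 2.
Universal variables preceding it: x
Skolem function arity = 1

1


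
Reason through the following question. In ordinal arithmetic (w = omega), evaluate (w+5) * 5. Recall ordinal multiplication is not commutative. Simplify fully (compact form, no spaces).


Compute (w+5) * 5.
Ordinal * is associative and left-distributive over +, but NOT commutative; for finite n>1, n*w = w but w*n stays w*n.
(w+5) * 5 = (w+5) repeated 5 times. Each intermediate +5 is absorbed by the following w; only the last survives: w*5+5.
Result = w*5+5

w*5+5


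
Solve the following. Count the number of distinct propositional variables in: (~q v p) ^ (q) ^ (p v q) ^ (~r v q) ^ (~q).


Identify each variable that appears in the formula.
Variables found: p, q, r
Count = 3

3


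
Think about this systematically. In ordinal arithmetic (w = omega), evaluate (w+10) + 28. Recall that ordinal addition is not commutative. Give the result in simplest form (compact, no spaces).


Compute (w+10) + 28.
Ordinal + is associative but NOT commutative; for finite n>0, n + w = w but w + n stays w+n.
By associativity: (w+10) + 28 = w + (10+28) = w+38.
Result = w+38

w+38


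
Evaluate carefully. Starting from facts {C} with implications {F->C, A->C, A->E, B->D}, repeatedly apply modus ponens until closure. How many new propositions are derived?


Initial facts: {C}
Apply modus ponens to closure:
  (no implication fires)
Final known: {C}
New propositions: {(none)}
Count = 0

0


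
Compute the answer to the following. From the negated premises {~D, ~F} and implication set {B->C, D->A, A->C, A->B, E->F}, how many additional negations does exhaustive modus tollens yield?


Initial negated facts: {~D, ~F}
Apply modus tollens to closure:
  ~F and E->F  =>  ~E
Final negated: {~D, ~E, ~F}
New negations: {~E}
Count = 1

1


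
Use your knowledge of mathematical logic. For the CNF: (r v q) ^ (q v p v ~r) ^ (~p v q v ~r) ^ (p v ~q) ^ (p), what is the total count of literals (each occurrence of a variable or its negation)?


Counting literals in each clause:
Clause 1: 2 literal(s)
Clause 2: 3 literal(s)
Clause 3: 3 literal(s)
Clause 4: 2 literal(s)
Clause 5: 1 literal(s)
Total = 11

11


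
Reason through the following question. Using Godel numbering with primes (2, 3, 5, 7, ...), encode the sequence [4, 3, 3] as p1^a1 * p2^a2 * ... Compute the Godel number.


Encode each element as an exponent of the corresponding prime:
  2^4 = 16
  3^3 = 27
  5^3 = 125
Product = 16 * 27 * 125 = 54000

54000


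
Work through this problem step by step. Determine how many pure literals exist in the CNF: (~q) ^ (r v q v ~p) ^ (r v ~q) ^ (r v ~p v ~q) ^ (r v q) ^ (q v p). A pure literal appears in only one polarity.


Check each variable for pure literal status:
p: mixed (not pure)
q: mixed (not pure)
r: pure positive
Pure literal count = 1

1


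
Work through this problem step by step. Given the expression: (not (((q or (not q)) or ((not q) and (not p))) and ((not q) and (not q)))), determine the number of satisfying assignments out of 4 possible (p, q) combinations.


Check all 4 assignments:
p=0, q=0: 0
p=0, q=1: 1
p=1, q=0: 0
p=1, q=1: 1
Count of True = 2

2


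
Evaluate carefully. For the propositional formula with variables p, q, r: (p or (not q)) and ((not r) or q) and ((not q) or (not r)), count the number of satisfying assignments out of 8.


Evaluate all 8 assignments for p, q, r:
p=0, q=0, r=0: 1
p=0, q=0, r=1: 0
p=0, q=1, r=0: 0
p=0, q=1, r=1: 0
p=1, q=0, r=0: 1
p=1, q=0, r=1: 0
p=1, q=1, r=0: 1
p=1, q=1, r=1: 0
Satisfying count = 3

3


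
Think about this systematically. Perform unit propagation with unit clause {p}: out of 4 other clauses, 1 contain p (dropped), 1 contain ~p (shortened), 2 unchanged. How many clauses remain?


Satisfied (removed): 1
Shortened (remain): 1
Unchanged (remain): 2
Remaining = 1 + 2 = 3

3


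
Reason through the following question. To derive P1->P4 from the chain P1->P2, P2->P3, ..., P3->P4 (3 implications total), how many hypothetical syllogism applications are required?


With 3 implications in a chain connecting 4 propositions:
P1->P2, P2->P3, ..., P3->P4
Steps needed = (number of implications) - 1 = 3 - 1 = 2

2


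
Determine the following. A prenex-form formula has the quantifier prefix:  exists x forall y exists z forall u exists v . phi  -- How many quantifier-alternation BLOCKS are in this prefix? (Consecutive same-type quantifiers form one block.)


Quantifier-type sequence: E A E A E  (A=forall, E=exists)
Group into maximal same-type runs:
  Ex1 | Ax1 | Ex1 | Ax1 | Ex1
Number of blocks = 5

5


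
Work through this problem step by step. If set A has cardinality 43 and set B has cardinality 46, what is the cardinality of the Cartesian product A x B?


The Cartesian product A x B contains all ordered pairs (a, b).
|A x B| = |A| * |B| = 43 * 46 = 1978

1978


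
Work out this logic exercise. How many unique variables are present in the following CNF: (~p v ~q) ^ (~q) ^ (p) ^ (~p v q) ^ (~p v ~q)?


Identify each variable that appears in the formula.
Variables found: p, q
Count = 2

2


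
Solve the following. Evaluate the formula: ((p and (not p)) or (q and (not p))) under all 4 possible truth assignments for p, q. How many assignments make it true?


Check all 4 assignments:
p=0, q=0: 0
p=0, q=1: 1
p=1, q=0: 0
p=1, q=1: 0
Count of True = 1

1


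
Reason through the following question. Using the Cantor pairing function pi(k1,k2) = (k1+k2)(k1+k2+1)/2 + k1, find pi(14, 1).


k1 + k2 = 15
(k1+k2)(k1+k2+1)/2 = 15 * 16 / 2 = 120
pi = 120 + 14 = 134

134


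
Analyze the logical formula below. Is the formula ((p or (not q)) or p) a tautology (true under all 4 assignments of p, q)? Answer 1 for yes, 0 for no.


Check all 4 assignments:
p=0, q=0: 1
p=0, q=1: 0
p=1, q=0: 1
p=1, q=1: 1
Satisfying count = 3/4.
Tautology iff count = 4: no.

0


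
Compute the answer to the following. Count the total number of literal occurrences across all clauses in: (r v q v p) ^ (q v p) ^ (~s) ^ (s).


Counting literals in each clause:
Clause 1: 3 literal(s)
Clause 2: 2 literal(s)
Clause 3: 1 literal(s)
Clause 4: 1 literal(s)
Total = 7

7


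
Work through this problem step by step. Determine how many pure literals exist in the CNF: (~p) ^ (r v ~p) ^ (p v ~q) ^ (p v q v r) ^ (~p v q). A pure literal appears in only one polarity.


Check each variable for pure literal status:
p: mixed (not pure)
q: mixed (not pure)
r: pure positive
Pure literal count = 1

1


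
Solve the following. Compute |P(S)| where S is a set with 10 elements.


The power set of a set with n elements has 2^n elements.
|P(S)| = 2^10 = 1024

1024


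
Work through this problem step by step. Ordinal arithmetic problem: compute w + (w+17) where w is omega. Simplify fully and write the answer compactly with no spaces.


Compute w + (w+17).
Ordinal + is associative but NOT commutative; for finite n>0, n + w = w but w + n stays w+n.
w + (w+17) = (w+w) + 17 = w*2+17.
Result = w*2+17

w*2+17


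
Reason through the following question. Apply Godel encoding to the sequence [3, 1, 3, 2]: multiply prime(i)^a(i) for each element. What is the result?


Encode each element as an exponent of the corresponding prime:
  2^3 = 8
  3^1 = 3
  5^3 = 125
  7^2 = 49
Product = 8 * 3 * 125 * 49 = 147000

147000


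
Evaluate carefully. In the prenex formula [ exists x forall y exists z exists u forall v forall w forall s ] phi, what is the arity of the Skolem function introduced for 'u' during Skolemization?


Quantifier prefix: exists x forall y exists z exists u forall v forall w forall s
'u' is existentially quantified at position 4.
Universal variables preceding it: y
Skolem function arity = 1

1
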